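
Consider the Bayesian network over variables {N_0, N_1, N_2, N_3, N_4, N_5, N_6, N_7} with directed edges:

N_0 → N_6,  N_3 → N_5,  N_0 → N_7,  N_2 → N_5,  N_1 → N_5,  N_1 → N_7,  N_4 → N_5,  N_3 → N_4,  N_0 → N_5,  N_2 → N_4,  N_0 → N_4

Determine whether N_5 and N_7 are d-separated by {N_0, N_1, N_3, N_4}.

Yes

5 paths connect N_5 and N_7; each must be blocked for d-separation to hold:
  1. N_5 ← N_2 → N_4 ← N_0 → N_7 — N_2:fork[open]; N_4:collider[open]; N_0:fork[blocks] ⇒ blocked
  2. N_5 ← N_0 → N_7 — N_0:fork[blocks] ⇒ blocked
  3. N_5 ← N_1 → N_7 — N_1:fork[blocks] ⇒ blocked
  4. N_5 ← N_4 ← N_0 → N_7 — N_4:chain[blocks]; N_0:fork[blocks] ⇒ blocked
  5. N_5 ← N_3 → N_4 ← N_0 → N_7 — N_3:fork[blocks]; N_4:collider[open]; N_0:fork[blocks] ⇒ blocked
Every path is blocked, so N_5 and N_7 are d-separated given {N_0, N_1, N_3, N_4}.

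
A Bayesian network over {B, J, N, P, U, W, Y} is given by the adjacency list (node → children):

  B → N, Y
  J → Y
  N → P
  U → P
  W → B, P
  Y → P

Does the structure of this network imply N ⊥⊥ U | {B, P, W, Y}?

Enumerating the 3 paths from N to U and testing each for blocking by {B, P, W, Y}:
Path 1: N ← B ← W → P ← U
  B is a chain here and B is conditioned on, so the path is blocked at B.
Path 2: N ← B → Y → P ← U
  B is a fork here and B is conditioned on, so the path is blocked at B.
Path 3: N → P ← U
  P is a collider and P is conditioned on, which opens it — no node blocks this path, so it is active.
Since the path N → P ← U is active, N and U are not d-separated given {B, P, W, Y}.

No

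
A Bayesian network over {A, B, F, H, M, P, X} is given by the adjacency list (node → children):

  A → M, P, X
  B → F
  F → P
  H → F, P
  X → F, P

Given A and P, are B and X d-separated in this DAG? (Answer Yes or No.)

No — B and X are not d-separated given {A, P}.

There are 5 undirected paths between B and X; checking each against the conditioning set {A, P}:
Path 1: B → F → P ← A → X
  A is a fork here and A is conditioned on, so the path is blocked at A.
Path 2: B → F → P ← X
  F is a chain and F is not conditioned on; P is a collider and P is conditioned on, which opens it — no node blocks this path, so it is active.
Path 3: B → F ← X
  F is a collider and its descendant P is conditioned on, which opens it — no node blocks this path, so it is active.
Path 4: B → F ← H → P ← A → X
  A is a fork here and A is conditioned on, so the path is blocked at A.
Path 5: B → F ← H → P ← X
  F is a collider and its descendant P is conditioned on, which opens it; H is a fork and H is not conditioned on; P is a collider and P is conditioned on, which opens it — no node blocks this path, so it is active.
Because an active path exists, B and X are not d-separated.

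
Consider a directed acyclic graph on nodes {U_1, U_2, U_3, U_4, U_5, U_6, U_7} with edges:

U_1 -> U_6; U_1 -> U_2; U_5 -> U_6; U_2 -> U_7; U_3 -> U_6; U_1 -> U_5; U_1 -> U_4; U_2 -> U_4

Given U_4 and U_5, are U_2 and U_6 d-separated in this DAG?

No

Enumerating the 4 paths from U_2 to U_6 and testing each for blocking by {U_4, U_5}:
Path 1: U_2 → U_4 ← U_1 → U_6
  U_4 is a collider and U_4 is conditioned on, which opens it; U_1 is a fork and U_1 is not conditioned on — no node blocks this path, so it is active.
Path 2: U_2 → U_4 ← U_1 → U_5 → U_6
  U_5 is a chain here and U_5 is conditioned on, so the path is blocked at U_5.
Path 3: U_2 ← U_1 → U_6
  U_1 is a fork and U_1 is not conditioned on — no node blocks this path, so it is active.
Path 4: U_2 ← U_1 → U_5 → U_6
  U_5 is a chain here and U_5 is conditioned on, so the path is blocked at U_5.
Since the path U_2 → U_4 ← U_1 → U_6 is active, U_2 and U_6 are not d-separated given {U_4, U_5}.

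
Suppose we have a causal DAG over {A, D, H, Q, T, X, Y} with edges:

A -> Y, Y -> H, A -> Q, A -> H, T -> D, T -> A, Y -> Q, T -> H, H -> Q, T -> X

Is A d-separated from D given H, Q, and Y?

No — A and D are not d-separated given {H, Q, Y}.

Enumerating the 6 paths from A to D and testing each for blocking by {H, Q, Y}:
  1. A → Y → Q ← H ← T → D — Y:chain[blocks]; Q:collider[open]; H:chain[blocks]; T:fork[open] ⇒ blocked
  2. A → Y → H ← T → D — Y:chain[blocks]; H:collider[open]; T:fork[open] ⇒ blocked
  3. A ← T → D — T:fork[open] ⇒ active
  4. A → Q ← Y → H ← T → D — Q:collider[open]; Y:fork[blocks]; H:collider[open]; T:fork[open] ⇒ blocked
  5. A → Q ← H ← T → D — Q:collider[open]; H:chain[blocks]; T:fork[open] ⇒ blocked
  6. A → H ← T → D — H:collider[open]; T:fork[open] ⇒ active
At least one path is unblocked, so d-separation fails.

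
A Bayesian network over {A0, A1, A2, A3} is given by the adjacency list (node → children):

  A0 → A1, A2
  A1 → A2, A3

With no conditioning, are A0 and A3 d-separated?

No

2 paths connect A0 and A3; each must be blocked for d-separation to hold:
Path 1: A0 → A1 → A3
  A1 is a chain and A1 is not conditioned on — no node blocks this path, so it is active.
Path 2: A0 → A2 ← A1 → A3
  A2 is a collider here and neither A2 nor any of its descendants is conditioned on, so the collider stays closed — the path is blocked at A2.
Since the path A0 → A1 → A3 is active, A0 and A3 are not d-separated given ∅.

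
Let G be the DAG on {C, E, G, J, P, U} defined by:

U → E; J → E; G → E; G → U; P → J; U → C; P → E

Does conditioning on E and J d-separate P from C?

Enumerating the 4 paths from P to C and testing each for blocking by {E, J}:
Path 1: P → E ← G → U → C
  E is a collider and E is conditioned on, which opens it; G is a fork and G is not conditioned on; U is a chain and U is not conditioned on — no node blocks this path, so it is active.
Path 2: P → E ← U → C
  E is a collider and E is conditioned on, which opens it; U is a fork and U is not conditioned on — no node blocks this path, so it is active.
Path 3: P → J → E ← G → U → C
  J is a chain here and J is conditioned on, so the path is blocked at J.
Path 4: P → J → E ← U → C
  J is a chain here and J is conditioned on, so the path is blocked at J.
At least one path is unblocked, so d-separation fails.

No — P and C are not d-separated given {E, J}.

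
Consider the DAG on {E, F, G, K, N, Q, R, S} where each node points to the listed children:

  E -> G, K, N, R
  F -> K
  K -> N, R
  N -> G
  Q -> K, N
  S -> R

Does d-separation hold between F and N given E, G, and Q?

No

There are 6 undirected paths between F and N; checking each against the conditioning set {E, G, Q}:
Path 1: F → K ← Q → N
  Q is a fork here and Q is conditioned on, so the path is blocked at Q.
Path 2: F → K → R ← E → G ← N
  R is a collider here and neither R nor any of its descendants is conditioned on, so the collider stays closed — the path is blocked at R.
Path 3: F → K → R ← E → N
  R is a collider here and neither R nor any of its descendants is conditioned on, so the collider stays closed — the path is blocked at R.
Path 4: F → K → N
  K is a chain and K is not conditioned on — no node blocks this path, so it is active.
Path 5: F → K ← E → G ← N
  E is a fork here and E is conditioned on, so the path is blocked at E.
Path 6: F → K ← E → N
  E is a fork here and E is conditioned on, so the path is blocked at E.
At least one path is unblocked, so d-separation fails.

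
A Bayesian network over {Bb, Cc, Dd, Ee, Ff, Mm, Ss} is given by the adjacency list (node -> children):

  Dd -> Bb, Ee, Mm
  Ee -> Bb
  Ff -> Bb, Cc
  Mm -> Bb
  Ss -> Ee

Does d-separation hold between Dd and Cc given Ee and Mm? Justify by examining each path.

Yes

We examine all 3 paths between Dd and Cc:
Path 1: Dd → Mm → Bb ← Ff → Cc
  Mm is a chain here and Mm is conditioned on, so the path is blocked at Mm.
Path 2: Dd → Ee → Bb ← Ff → Cc
  Ee is a chain here and Ee is conditioned on, so the path is blocked at Ee.
Path 3: Dd → Bb ← Ff → Cc
  Bb is a collider here and neither Bb nor any of its descendants is conditioned on, so the collider stays closed — the path is blocked at Bb.
Since every path is blocked, d-separation holds.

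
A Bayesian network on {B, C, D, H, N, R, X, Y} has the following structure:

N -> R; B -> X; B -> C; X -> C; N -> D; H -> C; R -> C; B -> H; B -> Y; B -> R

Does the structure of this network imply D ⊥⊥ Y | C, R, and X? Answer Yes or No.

4 paths connect D and Y; each must be blocked for d-separation to hold:
Path 1: D ← N → R ← B → Y
  N is a fork and N is not conditioned on; R is a collider and R is conditioned on, which opens it; B is a fork and B is not conditioned on — no node blocks this path, so it is active.
Path 2: D ← N → R → C ← B → Y
  R is a chain here and R is conditioned on, so the path is blocked at R.
Path 3: D ← N → R → C ← X ← B → Y
  R is a chain here and R is conditioned on, so the path is blocked at R.
Path 4: D ← N → R → C ← H ← B → Y
  R is a chain here and R is conditioned on, so the path is blocked at R.
Since the path D ← N → R ← B → Y is active, D and Y are not d-separated given {C, R, X}.

No — D and Y are not d-separated given {C, R, X}.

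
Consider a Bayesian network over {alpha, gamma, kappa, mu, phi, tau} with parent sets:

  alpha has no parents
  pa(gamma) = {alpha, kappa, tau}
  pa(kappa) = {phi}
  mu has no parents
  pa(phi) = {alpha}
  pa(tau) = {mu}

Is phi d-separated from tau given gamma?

Enumerating the 2 paths from phi to tau and testing each for blocking by {gamma}:
  1. phi ← alpha → gamma ← tau — alpha:fork[open]; gamma:collider[open] ⇒ active
  2. phi → kappa → gamma ← tau — kappa:chain[open]; gamma:collider[open] ⇒ active
At least one path is unblocked, so d-separation fails.

No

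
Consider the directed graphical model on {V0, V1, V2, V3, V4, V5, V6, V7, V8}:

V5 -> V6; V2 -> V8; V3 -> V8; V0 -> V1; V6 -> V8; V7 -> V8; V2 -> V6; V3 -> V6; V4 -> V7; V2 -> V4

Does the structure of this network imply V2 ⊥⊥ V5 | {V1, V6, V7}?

Enumerating the 5 paths from V2 to V5 and testing each for blocking by {V1, V6, V7}:
  1. V2 → V4 → V7 → V8 ← V6 ← V5 — V4:chain[open]; V7:chain[blocks]; V8:collider[blocks]; V6:chain[blocks] ⇒ blocked
  2. V2 → V4 → V7 → V8 ← V3 → V6 ← V5 — V4:chain[open]; V7:chain[blocks]; V8:collider[blocks]; V3:fork[open]; V6:collider[open] ⇒ blocked
  3. V2 → V8 ← V6 ← V5 — V8:collider[blocks]; V6:chain[blocks] ⇒ blocked
  4. V2 → V8 ← V3 → V6 ← V5 — V8:collider[blocks]; V3:fork[open]; V6:collider[open] ⇒ blocked
  5. V2 → V6 ← V5 — V6:collider[open] ⇒ active
Since the path V2 → V6 ← V5 is active, V2 and V5 are not d-separated given {V1, V6, V7}.

No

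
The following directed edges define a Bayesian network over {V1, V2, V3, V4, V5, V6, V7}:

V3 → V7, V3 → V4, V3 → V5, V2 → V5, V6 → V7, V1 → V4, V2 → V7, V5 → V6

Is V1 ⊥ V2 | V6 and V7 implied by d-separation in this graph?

There are 4 undirected paths between V1 and V2; checking each against the conditioning set {V6, V7}:
  1. V1 → V4 ← V3 → V7 ← V6 ← V5 ← V2 — V4:collider[blocks]; V3:fork[open]; V7:collider[open]; V6:chain[blocks]; V5:chain[open] ⇒ blocked
  2. V1 → V4 ← V3 → V7 ← V2 — V4:collider[blocks]; V3:fork[open]; V7:collider[open] ⇒ blocked
  3. V1 → V4 ← V3 → V5 → V6 → V7 ← V2 — V4:collider[blocks]; V3:fork[open]; V5:chain[open]; V6:chain[blocks]; V7:collider[open] ⇒ blocked
  4. V1 → V4 ← V3 → V5 ← V2 — V4:collider[blocks]; V3:fork[open]; V5:collider[open] ⇒ blocked
Every path is blocked, so V1 and V2 are d-separated given {V6, V7}.

Yes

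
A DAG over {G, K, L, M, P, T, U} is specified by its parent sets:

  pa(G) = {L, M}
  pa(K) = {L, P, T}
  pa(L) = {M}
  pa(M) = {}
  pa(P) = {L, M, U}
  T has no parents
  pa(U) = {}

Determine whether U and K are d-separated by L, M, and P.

There are 4 undirected paths between U and K; checking each against the conditioning set {L, M, P}:
Path 1: U → P → K
  P is a chain here and P is conditioned on, so the path is blocked at P.
Path 2: U → P ← M → G ← L → K
  M is a fork here and M is conditioned on, so the path is blocked at M.
Path 3: U → P ← M → L → K
  M is a fork here and M is conditioned on, so the path is blocked at M.
Path 4: U → P ← L → K
  L is a fork here and L is conditioned on, so the path is blocked at L.
Every path is blocked, so U and K are d-separated given {L, M, P}.

Yes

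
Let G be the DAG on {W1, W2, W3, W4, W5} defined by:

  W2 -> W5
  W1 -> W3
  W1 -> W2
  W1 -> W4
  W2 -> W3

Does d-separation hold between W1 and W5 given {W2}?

We examine all 2 paths between W1 and W5:
Path 1: W1 → W2 → W5
  W2 is a chain here and W2 is conditioned on, so the path is blocked at W2.
Path 2: W1 → W3 ← W2 → W5
  W3 is a collider here and neither W3 nor any of its descendants is conditioned on, so the collider stays closed — the path is blocked at W3.
Every path is blocked, so W1 and W5 are d-separated given {W2}.

Yes — W1 and W5 are d-separated given {W2}.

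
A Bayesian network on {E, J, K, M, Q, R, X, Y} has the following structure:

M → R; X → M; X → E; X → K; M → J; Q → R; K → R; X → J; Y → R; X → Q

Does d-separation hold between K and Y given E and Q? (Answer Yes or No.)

Yes

Enumerating the 4 paths from K to Y and testing each for blocking by {E, Q}:
Path 1: K → R ← Y
  R is a collider here and neither R nor any of its descendants is conditioned on, so the collider stays closed — the path is blocked at R.
Path 2: K ← X → Q → R ← Y
  Q is a chain here and Q is conditioned on, so the path is blocked at Q.
Path 3: K ← X → M → R ← Y
  R is a collider here and neither R nor any of its descendants is conditioned on, so the collider stays closed — the path is blocked at R.
Path 4: K ← X → J ← M → R ← Y
  J is a collider here and neither J nor any of its descendants is conditioned on, so the collider stays closed — the path is blocked at J.
Since every path is blocked, d-separation holds.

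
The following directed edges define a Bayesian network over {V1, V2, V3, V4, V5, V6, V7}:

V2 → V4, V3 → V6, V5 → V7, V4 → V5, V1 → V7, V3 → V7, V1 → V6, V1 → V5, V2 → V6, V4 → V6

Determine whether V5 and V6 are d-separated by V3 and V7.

There are 6 undirected paths between V5 and V6; checking each against the conditioning set {V3, V7}:
  1. V5 → V7 ← V1 → V6 — V7:collider[open]; V1:fork[open] ⇒ active
  2. V5 → V7 ← V3 → V6 — V7:collider[open]; V3:fork[blocks] ⇒ blocked
  3. V5 ← V1 → V7 ← V3 → V6 — V1:fork[open]; V7:collider[open]; V3:fork[blocks] ⇒ blocked
  4. V5 ← V1 → V6 — V1:fork[open] ⇒ active
  5. V5 ← V4 → V6 — V4:fork[open] ⇒ active
  6. V5 ← V4 ← V2 → V6 — V4:chain[open]; V2:fork[open] ⇒ active
Because an active path exists, V5 and V6 are not d-separated.

No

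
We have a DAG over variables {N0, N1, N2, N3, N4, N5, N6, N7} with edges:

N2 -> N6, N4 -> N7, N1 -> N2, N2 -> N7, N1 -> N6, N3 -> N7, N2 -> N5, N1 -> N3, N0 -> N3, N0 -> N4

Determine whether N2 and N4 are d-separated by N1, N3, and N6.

Yes

We examine all 6 paths between N2 and N4:
Path 1: N2 ← N1 → N3 → N7 ← N4
  N1 is a fork here and N1 is conditioned on, so the path is blocked at N1.
Path 2: N2 ← N1 → N3 ← N0 → N4
  N1 is a fork here and N1 is conditioned on, so the path is blocked at N1.
Path 3: N2 → N7 ← N4
  N7 is a collider here and neither N7 nor any of its descendants is conditioned on, so the collider stays closed — the path is blocked at N7.
Path 4: N2 → N7 ← N3 ← N0 → N4
  N7 is a collider here and neither N7 nor any of its descendants is conditioned on, so the collider stays closed — the path is blocked at N7.
Path 5: N2 → N6 ← N1 → N3 → N7 ← N4
  N1 is a fork here and N1 is conditioned on, so the path is blocked at N1.
Path 6: N2 → N6 ← N1 → N3 ← N0 → N4
  N1 is a fork here and N1 is conditioned on, so the path is blocked at N1.
Since every path is blocked, d-separation holds.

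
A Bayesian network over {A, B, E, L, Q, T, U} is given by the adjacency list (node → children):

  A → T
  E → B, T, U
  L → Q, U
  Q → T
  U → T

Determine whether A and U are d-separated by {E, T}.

Enumerating the 3 paths from A to U and testing each for blocking by {E, T}:
Path 1: A → T ← Q ← L → U
  T is a collider and T is conditioned on, which opens it; Q is a chain and Q is not conditioned on; L is a fork and L is not conditioned on — no node blocks this path, so it is active.
Path 2: A → T ← E → U
  E is a fork here and E is conditioned on, so the path is blocked at E.
Path 3: A → T ← U
  T is a collider and T is conditioned on, which opens it — no node blocks this path, so it is active.
At least one path is unblocked, so d-separation fails.

No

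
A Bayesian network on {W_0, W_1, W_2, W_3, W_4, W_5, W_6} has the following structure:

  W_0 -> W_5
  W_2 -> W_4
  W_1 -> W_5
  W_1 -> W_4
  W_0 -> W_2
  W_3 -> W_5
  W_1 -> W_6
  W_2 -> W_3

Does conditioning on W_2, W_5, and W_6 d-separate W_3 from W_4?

No

4 paths connect W_3 and W_4; each must be blocked for d-separation to hold:
Path 1: W_3 → W_5 ← W_0 → W_2 → W_4
  W_2 is a chain here and W_2 is conditioned on, so the path is blocked at W_2.
Path 2: W_3 → W_5 ← W_1 → W_4
  W_5 is a collider and W_5 is conditioned on, which opens it; W_1 is a fork and W_1 is not conditioned on — no node blocks this path, so it is active.
Path 3: W_3 ← W_2 ← W_0 → W_5 ← W_1 → W_4
  W_2 is a chain here and W_2 is conditioned on, so the path is blocked at W_2.
Path 4: W_3 ← W_2 → W_4
  W_2 is a fork here and W_2 is conditioned on, so the path is blocked at W_2.
Because an active path exists, W_3 and W_4 are not d-separated.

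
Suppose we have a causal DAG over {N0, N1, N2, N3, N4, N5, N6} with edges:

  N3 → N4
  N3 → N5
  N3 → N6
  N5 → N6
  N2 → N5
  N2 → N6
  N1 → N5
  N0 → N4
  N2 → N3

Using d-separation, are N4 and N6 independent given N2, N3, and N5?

We examine all 5 paths between N4 and N6:
Path 1: N4 ← N3 → N5 → N6
  N3 is a fork here and N3 is conditioned on, so the path is blocked at N3.
Path 2: N4 ← N3 → N5 ← N2 → N6
  N3 is a fork here and N3 is conditioned on, so the path is blocked at N3.
Path 3: N4 ← N3 → N6
  N3 is a fork here and N3 is conditioned on, so the path is blocked at N3.
Path 4: N4 ← N3 ← N2 → N5 → N6
  N3 is a chain here and N3 is conditioned on, so the path is blocked at N3.
Path 5: N4 ← N3 ← N2 → N6
  N3 is a chain here and N3 is conditioned on, so the path is blocked at N3.
All paths are blocked; N4 ⊥ N6 | {N2, N3, N5} holds.

Yes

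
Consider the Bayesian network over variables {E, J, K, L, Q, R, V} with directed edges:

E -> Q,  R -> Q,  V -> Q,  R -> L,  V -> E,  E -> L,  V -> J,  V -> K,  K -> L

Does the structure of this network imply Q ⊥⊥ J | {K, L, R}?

No

5 paths connect Q and J; each must be blocked for d-separation to hold:
Path 1: Q ← R → L ← K ← V → J
  R is a fork here and R is conditioned on, so the path is blocked at R.
Path 2: Q ← R → L ← E ← V → J
  R is a fork here and R is conditioned on, so the path is blocked at R.
Path 3: Q ← V → J
  V is a fork and V is not conditioned on — no node blocks this path, so it is active.
Path 4: Q ← E ← V → J
  E is a chain and E is not conditioned on; V is a fork and V is not conditioned on — no node blocks this path, so it is active.
Path 5: Q ← E → L ← K ← V → J
  K is a chain here and K is conditioned on, so the path is blocked at K.
Because an active path exists, Q and J are not d-separated.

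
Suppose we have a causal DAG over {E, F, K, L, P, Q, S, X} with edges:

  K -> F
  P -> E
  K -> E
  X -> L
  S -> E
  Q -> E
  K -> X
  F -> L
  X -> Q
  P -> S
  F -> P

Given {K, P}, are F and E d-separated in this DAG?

Yes

There are 6 undirected paths between F and E; checking each against the conditioning set {K, P}:
  1. F → P → S → E — P:chain[blocks]; S:chain[open] ⇒ blocked
  2. F → P → E — P:chain[blocks] ⇒ blocked
  3. F → L ← X → Q → E — L:collider[blocks]; X:fork[open]; Q:chain[open] ⇒ blocked
  4. F → L ← X ← K → E — L:collider[blocks]; X:chain[open]; K:fork[blocks] ⇒ blocked
  5. F ← K → E — K:fork[blocks] ⇒ blocked
  6. F ← K → X → Q → E — K:fork[blocks]; X:chain[open]; Q:chain[open] ⇒ blocked
Since every path is blocked, d-separation holds.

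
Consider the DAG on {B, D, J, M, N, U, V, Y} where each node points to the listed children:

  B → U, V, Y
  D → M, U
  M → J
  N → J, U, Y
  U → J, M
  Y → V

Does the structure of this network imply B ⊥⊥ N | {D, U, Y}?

No

We examine all 6 paths between B and N:
Path 1: B → U → M → J ← N
  U is a chain here and U is conditioned on, so the path is blocked at U.
Path 2: B → U ← N
  U is a collider and U is conditioned on, which opens it — no node blocks this path, so it is active.
Path 3: B → U ← D → M → J ← N
  D is a fork here and D is conditioned on, so the path is blocked at D.
Path 4: B → U → J ← N
  U is a chain here and U is conditioned on, so the path is blocked at U.
Path 5: B → V ← Y ← N
  V is a collider here and neither V nor any of its descendants is conditioned on, so the collider stays closed — the path is blocked at V.
Path 6: B → Y ← N
  Y is a collider and Y is conditioned on, which opens it — no node blocks this path, so it is active.
At least one path is unblocked, so d-separation fails.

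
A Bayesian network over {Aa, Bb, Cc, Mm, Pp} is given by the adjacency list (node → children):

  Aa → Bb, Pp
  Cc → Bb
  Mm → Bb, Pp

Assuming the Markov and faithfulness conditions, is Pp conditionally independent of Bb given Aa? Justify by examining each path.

No

2 paths connect Pp and Bb; each must be blocked for d-separation to hold:
Path 1: Pp ← Mm → Bb
  Mm is a fork and Mm is not conditioned on — no node blocks this path, so it is active.
Path 2: Pp ← Aa → Bb
  Aa is a fork here and Aa is conditioned on, so the path is blocked at Aa.
Since the path Pp ← Mm → Bb is active, Pp and Bb are not d-separated given {Aa}.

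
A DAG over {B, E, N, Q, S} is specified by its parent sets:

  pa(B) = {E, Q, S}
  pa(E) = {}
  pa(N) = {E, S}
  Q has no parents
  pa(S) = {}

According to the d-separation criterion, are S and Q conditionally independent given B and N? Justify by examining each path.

There are 2 undirected paths between S and Q; checking each against the conditioning set {B, N}:
Path 1: S → B ← Q
  B is a collider and B is conditioned on, which opens it — no node blocks this path, so it is active.
Path 2: S → N ← E → B ← Q
  N is a collider and N is conditioned on, which opens it; E is a fork and E is not conditioned on; B is a collider and B is conditioned on, which opens it — no node blocks this path, so it is active.
At least one path is unblocked, so d-separation fails.

No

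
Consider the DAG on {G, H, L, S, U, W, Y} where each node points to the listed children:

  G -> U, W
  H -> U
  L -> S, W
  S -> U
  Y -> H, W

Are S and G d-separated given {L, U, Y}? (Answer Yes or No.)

There are 4 undirected paths between S and G; checking each against the conditioning set {L, U, Y}:
Path 1: S ← L → W ← G
  L is a fork here and L is conditioned on, so the path is blocked at L.
Path 2: S ← L → W ← Y → H → U ← G
  L is a fork here and L is conditioned on, so the path is blocked at L.
Path 3: S → U ← H ← Y → W ← G
  Y is a fork here and Y is conditioned on, so the path is blocked at Y.
Path 4: S → U ← G
  U is a collider and U is conditioned on, which opens it — no node blocks this path, so it is active.
Since the path S → U ← G is active, S and G are not d-separated given {L, U, Y}.

No — S and G are not d-separated given {L, U, Y}.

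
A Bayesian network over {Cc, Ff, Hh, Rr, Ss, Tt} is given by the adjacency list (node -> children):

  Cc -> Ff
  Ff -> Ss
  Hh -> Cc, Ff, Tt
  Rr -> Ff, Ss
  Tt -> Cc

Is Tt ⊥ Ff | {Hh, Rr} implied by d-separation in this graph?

No

Enumerating the 4 paths from Tt to Ff and testing each for blocking by {Hh, Rr}:
Path 1: Tt ← Hh → Ff
  Hh is a fork here and Hh is conditioned on, so the path is blocked at Hh.
Path 2: Tt ← Hh → Cc → Ff
  Hh is a fork here and Hh is conditioned on, so the path is blocked at Hh.
Path 3: Tt → Cc ← Hh → Ff
  Cc is a collider here and neither Cc nor any of its descendants is conditioned on, so the collider stays closed — the path is blocked at Cc.
Path 4: Tt → Cc → Ff
  Cc is a chain and Cc is not conditioned on — no node blocks this path, so it is active.
Because an active path exists, Tt and Ff are not d-separated.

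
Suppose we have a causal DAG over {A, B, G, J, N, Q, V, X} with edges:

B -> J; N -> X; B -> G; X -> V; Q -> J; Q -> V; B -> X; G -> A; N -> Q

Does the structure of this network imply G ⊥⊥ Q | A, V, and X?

There are 3 undirected paths between G and Q; checking each against the conditioning set {A, V, X}:
Path 1: G ← B → J ← Q
  J is a collider here and neither J nor any of its descendants is conditioned on, so the collider stays closed — the path is blocked at J.
Path 2: G ← B → X ← N → Q
  B is a fork and B is not conditioned on; X is a collider and X is conditioned on, which opens it; N is a fork and N is not conditioned on — no node blocks this path, so it is active.
Path 3: G ← B → X → V ← Q
  X is a chain here and X is conditioned on, so the path is blocked at X.
At least one path is unblocked, so d-separation fails.

No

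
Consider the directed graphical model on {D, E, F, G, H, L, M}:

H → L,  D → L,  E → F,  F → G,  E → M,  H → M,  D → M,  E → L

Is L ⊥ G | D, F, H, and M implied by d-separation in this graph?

Yes — L and G are d-separated given {D, F, H, M}.

Enumerating the 3 paths from L to G and testing each for blocking by {D, F, H, M}:
Path 1: L ← H → M ← E → F → G
  H is a fork here and H is conditioned on, so the path is blocked at H.
Path 2: L ← D → M ← E → F → G
  D is a fork here and D is conditioned on, so the path is blocked at D.
Path 3: L ← E → F → G
  F is a chain here and F is conditioned on, so the path is blocked at F.
All paths are blocked; L ⊥ G | {D, F, H, M} holds.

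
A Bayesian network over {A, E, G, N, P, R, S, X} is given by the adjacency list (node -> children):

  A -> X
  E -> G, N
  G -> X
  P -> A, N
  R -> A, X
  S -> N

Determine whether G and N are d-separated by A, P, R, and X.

No — G and N are not d-separated given {A, P, R, X}.

Enumerating the 3 paths from G to N and testing each for blocking by {A, P, R, X}:
Path 1: G ← E → N
  E is a fork and E is not conditioned on — no node blocks this path, so it is active.
Path 2: G → X ← A ← P → N
  A is a chain here and A is conditioned on, so the path is blocked at A.
Path 3: G → X ← R → A ← P → N
  R is a fork here and R is conditioned on, so the path is blocked at R.
Since the path G ← E → N is active, G and N are not d-separated given {A, P, R, X}.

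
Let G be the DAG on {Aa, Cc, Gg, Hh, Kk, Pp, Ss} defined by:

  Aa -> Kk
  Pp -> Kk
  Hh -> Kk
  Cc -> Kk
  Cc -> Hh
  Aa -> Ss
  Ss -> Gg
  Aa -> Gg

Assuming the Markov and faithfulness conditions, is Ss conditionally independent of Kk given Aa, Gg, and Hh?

2 paths connect Ss and Kk; each must be blocked for d-separation to hold:
  1. Ss ← Aa → Kk — Aa:fork[blocks] ⇒ blocked
  2. Ss → Gg ← Aa → Kk — Gg:collider[open]; Aa:fork[blocks] ⇒ blocked
Every path is blocked, so Ss and Kk are d-separated given {Aa, Gg, Hh}.

Yes — Ss and Kk are d-separated given {Aa, Gg, Hh}.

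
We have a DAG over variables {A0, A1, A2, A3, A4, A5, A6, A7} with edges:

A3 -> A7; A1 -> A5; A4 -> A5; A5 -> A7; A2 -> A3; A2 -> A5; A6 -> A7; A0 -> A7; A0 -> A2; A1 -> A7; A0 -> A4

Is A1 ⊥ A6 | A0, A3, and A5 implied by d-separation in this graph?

Yes

We examine all 6 paths between A1 and A6:
Path 1: A1 → A5 ← A2 ← A0 → A7 ← A6
  A0 is a fork here and A0 is conditioned on, so the path is blocked at A0.
Path 2: A1 → A5 ← A2 → A3 → A7 ← A6
  A3 is a chain here and A3 is conditioned on, so the path is blocked at A3.
Path 3: A1 → A5 ← A4 ← A0 → A2 → A3 → A7 ← A6
  A0 is a fork here and A0 is conditioned on, so the path is blocked at A0.
Path 4: A1 → A5 ← A4 ← A0 → A7 ← A6
  A0 is a fork here and A0 is conditioned on, so the path is blocked at A0.
Path 5: A1 → A5 → A7 ← A6
  A5 is a chain here and A5 is conditioned on, so the path is blocked at A5.
Path 6: A1 → A7 ← A6
  A7 is a collider here and neither A7 nor any of its descendants is conditioned on, so the collider stays closed — the path is blocked at A7.
Every path is blocked, so A1 and A6 are d-separated given {A0, A3, A5}.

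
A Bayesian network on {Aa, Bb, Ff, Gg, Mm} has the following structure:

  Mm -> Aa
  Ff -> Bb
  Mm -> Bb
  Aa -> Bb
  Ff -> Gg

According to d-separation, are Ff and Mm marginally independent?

We examine all 2 paths between Ff and Mm:
Path 1: Ff → Bb ← Mm
  Bb is a collider here and neither Bb nor any of its descendants is conditioned on, so the collider stays closed — the path is blocked at Bb.
Path 2: Ff → Bb ← Aa ← Mm
  Bb is a collider here and neither Bb nor any of its descendants is conditioned on, so the collider stays closed — the path is blocked at Bb.
All paths are blocked; Ff ⊥ Mm | ∅ holds.

Yes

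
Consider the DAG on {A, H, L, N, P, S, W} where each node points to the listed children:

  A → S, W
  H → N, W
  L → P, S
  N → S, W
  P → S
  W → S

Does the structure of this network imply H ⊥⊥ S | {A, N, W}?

Yes

6 paths connect H and S; each must be blocked for d-separation to hold:
  1. H → N → S — N:chain[blocks] ⇒ blocked
  2. H → N → W → S — N:chain[blocks]; W:chain[blocks] ⇒ blocked
  3. H → N → W ← A → S — N:chain[blocks]; W:collider[open]; A:fork[blocks] ⇒ blocked
  4. H → W → S — W:chain[blocks] ⇒ blocked
  5. H → W ← N → S — W:collider[open]; N:fork[blocks] ⇒ blocked
  6. H → W ← A → S — W:collider[open]; A:fork[blocks] ⇒ blocked
Every path is blocked, so H and S are d-separated given {A, N, W}.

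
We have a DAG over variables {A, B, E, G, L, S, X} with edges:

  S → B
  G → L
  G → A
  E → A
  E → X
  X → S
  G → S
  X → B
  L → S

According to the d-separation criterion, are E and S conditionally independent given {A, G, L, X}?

Yes

We examine all 4 paths between E and S:
Path 1: E → A ← G → S
  G is a fork here and G is conditioned on, so the path is blocked at G.
Path 2: E → A ← G → L → S
  G is a fork here and G is conditioned on, so the path is blocked at G.
Path 3: E → X → S
  X is a chain here and X is conditioned on, so the path is blocked at X.
Path 4: E → X → B ← S
  X is a chain here and X is conditioned on, so the path is blocked at X.
Every path is blocked, so E and S are d-separated given {A, G, L, X}.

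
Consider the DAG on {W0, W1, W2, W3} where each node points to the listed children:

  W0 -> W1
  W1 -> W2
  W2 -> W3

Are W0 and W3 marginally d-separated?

Only one path connects W0 and W3:
Path 1: W0 → W1 → W2 → W3
  W1 is a chain and W1 is not conditioned on; W2 is a chain and W2 is not conditioned on — no node blocks this path, so it is active.
Since the path W0 → W1 → W2 → W3 is active, W0 and W3 are not d-separated given ∅.

No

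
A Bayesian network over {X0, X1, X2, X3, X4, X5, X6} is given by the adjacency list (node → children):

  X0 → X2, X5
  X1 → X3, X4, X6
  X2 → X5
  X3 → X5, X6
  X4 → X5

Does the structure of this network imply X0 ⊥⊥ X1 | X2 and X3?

Yes

There are 6 undirected paths between X0 and X1; checking each against the conditioning set {X2, X3}:
  1. X0 → X2 → X5 ← X4 ← X1 — X2:chain[blocks]; X5:collider[blocks]; X4:chain[open] ⇒ blocked
  2. X0 → X2 → X5 ← X3 ← X1 — X2:chain[blocks]; X5:collider[blocks]; X3:chain[blocks] ⇒ blocked
  3. X0 → X2 → X5 ← X3 → X6 ← X1 — X2:chain[blocks]; X5:collider[blocks]; X3:fork[blocks]; X6:collider[blocks] ⇒ blocked
  4. X0 → X5 ← X4 ← X1 — X5:collider[blocks]; X4:chain[open] ⇒ blocked
  5. X0 → X5 ← X3 ← X1 — X5:collider[blocks]; X3:chain[blocks] ⇒ blocked
  6. X0 → X5 ← X3 → X6 ← X1 — X5:collider[blocks]; X3:fork[blocks]; X6:collider[blocks] ⇒ blocked
Since every path is blocked, d-separation holds.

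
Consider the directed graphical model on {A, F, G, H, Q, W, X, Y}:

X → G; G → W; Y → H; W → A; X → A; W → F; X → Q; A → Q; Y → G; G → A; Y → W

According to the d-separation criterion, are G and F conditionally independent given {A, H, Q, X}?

No — G and F are not d-separated given {A, H, Q, X}.

Enumerating the 5 paths from G to F and testing each for blocking by {A, H, Q, X}:
  1. G → A ← W → F — A:collider[open]; W:fork[open] ⇒ active
  2. G ← Y → W → F — Y:fork[open]; W:chain[open] ⇒ active
  3. G ← X → A ← W → F — X:fork[blocks]; A:collider[open]; W:fork[open] ⇒ blocked
  4. G ← X → Q ← A ← W → F — X:fork[blocks]; Q:collider[open]; A:chain[blocks]; W:fork[open] ⇒ blocked
  5. G → W → F — W:chain[open] ⇒ active
Since the path G → A ← W → F is active, G and F are not d-separated given {A, H, Q, X}.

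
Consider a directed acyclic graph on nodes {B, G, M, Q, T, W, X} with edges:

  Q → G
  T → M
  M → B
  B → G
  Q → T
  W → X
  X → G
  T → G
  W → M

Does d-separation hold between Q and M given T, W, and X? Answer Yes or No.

Yes — Q and M are d-separated given {T, W, X}.

There are 6 undirected paths between Q and M; checking each against the conditioning set {T, W, X}:
  1. Q → G ← B ← M — G:collider[blocks]; B:chain[open] ⇒ blocked
  2. Q → G ← X ← W → M — G:collider[blocks]; X:chain[blocks]; W:fork[blocks] ⇒ blocked
  3. Q → G ← T → M — G:collider[blocks]; T:fork[blocks] ⇒ blocked
  4. Q → T → G ← B ← M — T:chain[blocks]; G:collider[blocks]; B:chain[open] ⇒ blocked
  5. Q → T → G ← X ← W → M — T:chain[blocks]; G:collider[blocks]; X:chain[blocks]; W:fork[blocks] ⇒ blocked
  6. Q → T → M — T:chain[blocks] ⇒ blocked
Every path is blocked, so Q and M are d-separated given {T, W, X}.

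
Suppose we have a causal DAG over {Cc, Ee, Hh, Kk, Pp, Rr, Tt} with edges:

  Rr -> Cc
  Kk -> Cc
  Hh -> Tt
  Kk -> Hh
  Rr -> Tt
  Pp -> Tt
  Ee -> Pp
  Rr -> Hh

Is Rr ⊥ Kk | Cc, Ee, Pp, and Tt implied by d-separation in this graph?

No

We examine all 3 paths between Rr and Kk:
Path 1: Rr → Tt ← Hh ← Kk
  Tt is a collider and Tt is conditioned on, which opens it; Hh is a chain and Hh is not conditioned on — no node blocks this path, so it is active.
Path 2: Rr → Hh ← Kk
  Hh is a collider and its descendant Tt is conditioned on, which opens it — no node blocks this path, so it is active.
Path 3: Rr → Cc ← Kk
  Cc is a collider and Cc is conditioned on, which opens it — no node blocks this path, so it is active.
Because an active path exists, Rr and Kk are not d-separated.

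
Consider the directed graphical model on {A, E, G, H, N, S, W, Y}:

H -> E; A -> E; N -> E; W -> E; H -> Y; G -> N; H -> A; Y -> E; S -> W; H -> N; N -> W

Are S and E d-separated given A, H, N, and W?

Yes

5 paths connect S and E; each must be blocked for d-separation to hold:
  1. S → W ← N ← H → Y → E — W:collider[open]; N:chain[blocks]; H:fork[blocks]; Y:chain[open] ⇒ blocked
  2. S → W ← N ← H → A → E — W:collider[open]; N:chain[blocks]; H:fork[blocks]; A:chain[blocks] ⇒ blocked
  3. S → W ← N ← H → E — W:collider[open]; N:chain[blocks]; H:fork[blocks] ⇒ blocked
  4. S → W ← N → E — W:collider[open]; N:fork[blocks] ⇒ blocked
  5. S → W → E — W:chain[blocks] ⇒ blocked
All paths are blocked; S ⊥ E | {A, H, N, W} holds.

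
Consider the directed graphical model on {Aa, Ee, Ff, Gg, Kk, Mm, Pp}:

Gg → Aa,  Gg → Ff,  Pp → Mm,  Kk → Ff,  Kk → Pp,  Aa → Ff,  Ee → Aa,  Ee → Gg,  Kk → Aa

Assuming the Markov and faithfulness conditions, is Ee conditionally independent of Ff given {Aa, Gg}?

No — Ee and Ff are not d-separated given {Aa, Gg}.

6 paths connect Ee and Ff; each must be blocked for d-separation to hold:
Path 1: Ee → Gg → Ff
  Gg is a chain here and Gg is conditioned on, so the path is blocked at Gg.
Path 2: Ee → Gg → Aa ← Kk → Ff
  Gg is a chain here and Gg is conditioned on, so the path is blocked at Gg.
Path 3: Ee → Gg → Aa → Ff
  Gg is a chain here and Gg is conditioned on, so the path is blocked at Gg.
Path 4: Ee → Aa ← Kk → Ff
  Aa is a collider and Aa is conditioned on, which opens it; Kk is a fork and Kk is not conditioned on — no node blocks this path, so it is active.
Path 5: Ee → Aa → Ff
  Aa is a chain here and Aa is conditioned on, so the path is blocked at Aa.
Path 6: Ee → Aa ← Gg → Ff
  Gg is a fork here and Gg is conditioned on, so the path is blocked at Gg.
At least one path is unblocked, so d-separation fails.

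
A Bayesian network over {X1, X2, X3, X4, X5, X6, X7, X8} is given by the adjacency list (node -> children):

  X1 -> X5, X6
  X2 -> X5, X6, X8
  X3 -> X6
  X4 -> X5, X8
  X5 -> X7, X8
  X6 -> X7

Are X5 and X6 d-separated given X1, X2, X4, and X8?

5 paths connect X5 and X6; each must be blocked for d-separation to hold:
  1. X5 ← X4 → X8 ← X2 → X6 — X4:fork[blocks]; X8:collider[open]; X2:fork[blocks] ⇒ blocked
  2. X5 → X8 ← X2 → X6 — X8:collider[open]; X2:fork[blocks] ⇒ blocked
  3. X5 ← X2 → X6 — X2:fork[blocks] ⇒ blocked
  4. X5 ← X1 → X6 — X1:fork[blocks] ⇒ blocked
  5. X5 → X7 ← X6 — X7:collider[blocks] ⇒ blocked
Every path is blocked, so X5 and X6 are d-separated given {X1, X2, X4, X8}.

Yes — X5 and X6 are d-separated given {X1, X2, X4, X8}.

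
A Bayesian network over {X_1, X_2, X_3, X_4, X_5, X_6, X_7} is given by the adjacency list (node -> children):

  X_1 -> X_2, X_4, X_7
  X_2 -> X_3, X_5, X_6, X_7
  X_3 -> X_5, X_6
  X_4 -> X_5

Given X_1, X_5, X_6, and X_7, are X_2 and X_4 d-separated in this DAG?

Enumerating the 5 paths from X_2 to X_4 and testing each for blocking by {X_1, X_5, X_6, X_7}:
Path 1: X_2 → X_3 → X_5 ← X_4
  X_3 is a chain and X_3 is not conditioned on; X_5 is a collider and X_5 is conditioned on, which opens it — no node blocks this path, so it is active.
Path 2: X_2 → X_6 ← X_3 → X_5 ← X_4
  X_6 is a collider and X_6 is conditioned on, which opens it; X_3 is a fork and X_3 is not conditioned on; X_5 is a collider and X_5 is conditioned on, which opens it — no node blocks this path, so it is active.
Path 3: X_2 ← X_1 → X_4
  X_1 is a fork here and X_1 is conditioned on, so the path is blocked at X_1.
Path 4: X_2 → X_7 ← X_1 → X_4
  X_1 is a fork here and X_1 is conditioned on, so the path is blocked at X_1.
Path 5: X_2 → X_5 ← X_4
  X_5 is a collider and X_5 is conditioned on, which opens it — no node blocks this path, so it is active.
Because an active path exists, X_2 and X_4 are not d-separated.

No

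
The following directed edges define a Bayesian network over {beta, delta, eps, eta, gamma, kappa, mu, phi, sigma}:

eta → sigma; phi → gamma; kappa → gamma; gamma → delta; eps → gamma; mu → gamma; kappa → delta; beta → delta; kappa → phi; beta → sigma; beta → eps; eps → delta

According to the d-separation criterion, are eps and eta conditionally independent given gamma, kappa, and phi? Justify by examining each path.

Yes

We examine all 5 paths between eps and eta:
Path 1: eps → delta ← beta → sigma ← eta
  delta is a collider here and neither delta nor any of its descendants is conditioned on, so the collider stays closed — the path is blocked at delta.
Path 2: eps → gamma ← kappa → delta ← beta → sigma ← eta
  kappa is a fork here and kappa is conditioned on, so the path is blocked at kappa.
Path 3: eps → gamma → delta ← beta → sigma ← eta
  gamma is a chain here and gamma is conditioned on, so the path is blocked at gamma.
Path 4: eps → gamma ← phi ← kappa → delta ← beta → sigma ← eta
  phi is a chain here and phi is conditioned on, so the path is blocked at phi.
Path 5: eps ← beta → sigma ← eta
  sigma is a collider here and neither sigma nor any of its descendants is conditioned on, so the collider stays closed — the path is blocked at sigma.
All paths are blocked; eps ⊥ eta | {gamma, kappa, phi} holds.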